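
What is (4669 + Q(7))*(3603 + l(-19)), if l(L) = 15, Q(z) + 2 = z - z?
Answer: 16885206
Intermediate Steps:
Q(z) = -2 (Q(z) = -2 + (z - z) = -2 + 0 = -2)
(4669 + Q(7))*(3603 + l(-19)) = (4669 - 2)*(3603 + 15) = 4667*3618 = 16885206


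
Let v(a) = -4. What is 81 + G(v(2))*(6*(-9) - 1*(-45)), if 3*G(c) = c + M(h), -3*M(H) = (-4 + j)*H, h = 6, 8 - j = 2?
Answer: 105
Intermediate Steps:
j = 6 (j = 8 - 1*2 = 8 - 2 = 6)
M(H) = -2*H/3 (M(H) = -(-4 + 6)*H/3 = -2*H/3)
G(c) = -4/3 + c/3 (G(c) = (c - ⅔*6)/3 = (c - 4)/3 = (-4 + c)/3 = -4/3 + c/3)
81 + G(v(2))*(6*(-9) - 1*(-45)) = 81 + (-4/3 + (⅓)*(-4))*(6*(-9) - 1*(-45)) = 81 + (-4/3 - 4/3)*(-54 + 45) = 81 - 8/3*(-9) = 81 + 24 = 105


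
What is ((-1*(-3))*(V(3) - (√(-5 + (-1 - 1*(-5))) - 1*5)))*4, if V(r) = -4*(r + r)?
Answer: -228 - 12*I ≈ -228.0 - 12.0*I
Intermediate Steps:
V(r) = -8*r
((-1*(-3))*(V(3) - (√(-5 + (-1 - 1*(-5))) - 1*5)))*4 = ((-1*(-3))*(-8*3 - (√(-5 + (-1 - 1*(-5))) - 1*5)))*4 = (3*(-24 - (√(-5 + (-1 + 5)) - 5)))*4 = (3*(-24 - (√(-5 + 4) - 5)))*4 = (3*(-24 - (√(-1) - 5)))*4 = (3*(-24 - (I - 5)))*4 = (3*(-24 - (-5 + I)))*4 = (3*(-24 + (5 - I)))*4 = (3*(-19 - I))*4 = (-57 - 3*I)*4 = -228 - 12*I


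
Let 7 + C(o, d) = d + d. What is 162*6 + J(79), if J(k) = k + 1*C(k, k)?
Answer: 1202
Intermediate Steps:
C(o, d) = -7 + 2*d (C(o, d) = -7 + (d + d) = -7 + 2*d)
J(k) = -7 + 3*k (J(k) = k + 1*(-7 + 2*k) = k + (-7 + 2*k) = -7 + 3*k)
162*6 + J(79) = 162*6 + (-7 + 3*79) = 972 + (-7 + 237) = 972 + 230 = 1202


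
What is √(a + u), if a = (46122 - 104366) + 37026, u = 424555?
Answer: √403337 ≈ 635.09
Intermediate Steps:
a = -21218 (a = -58244 + 37026 = -21218)
√(a + u) = √(-21218 + 424555) = √403337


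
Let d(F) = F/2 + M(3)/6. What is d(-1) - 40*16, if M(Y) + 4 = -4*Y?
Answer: -3859/6 ≈ -643.17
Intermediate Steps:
M(Y) = -4 - 4*Y
d(F) = -8/3 + F/2 (d(F) = F/2 + (-4 - 4*3)/6 = F*(1/2) + (-4 - 12)*(1/6) = F/2 - 16*1/6 = F/2 - 8/3 = -8/3 + F/2)
d(-1) - 40*16 = (-8/3 + (1/2)*(-1)) - 40*16 = (-8/3 - 1/2) - 640 = -19/6 - 640 = -3859/6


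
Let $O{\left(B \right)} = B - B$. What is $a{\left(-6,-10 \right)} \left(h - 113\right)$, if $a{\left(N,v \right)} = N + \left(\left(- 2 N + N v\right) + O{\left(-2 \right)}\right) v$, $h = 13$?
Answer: $72600$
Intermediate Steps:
$O{\left(B \right)} = 0$
$a{\left(N,v \right)} = N + v \left(- 2 N + N v\right)$ ($a{\left(N,v \right)} = N + \left(\left(- 2 N + N v\right) + 0\right) v = N + \left(- 2 N + N v\right) v = N + v \left(- 2 N + N v\right)$)
$a{\left(-6,-10 \right)} \left(h - 113\right) = - 6 \left(1 + \left(-10\right)^{2} - -20\right) \left(13 - 113\right) = - 6 \left(1 + 100 + 20\right) \left(-100\right) = \left(-6\right) 121 \left(-100\right) = \left(-726\right) \left(-100\right) = 72600$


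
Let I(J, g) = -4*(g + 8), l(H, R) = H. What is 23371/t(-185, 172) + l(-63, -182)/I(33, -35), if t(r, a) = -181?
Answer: -281719/2172 ≈ -129.70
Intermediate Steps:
I(J, g) = -32 - 4*g (I(J, g) = -4*(8 + g) = -32 - 4*g)
23371/t(-185, 172) + l(-63, -182)/I(33, -35) = 23371/(-181) - 63/(-32 - 4*(-35)) = 23371*(-1/181) - 63/(-32 + 140) = -23371/181 - 63/108 = -23371/181 - 63*1/108 = -23371/181 - 7/12 = -281719/2172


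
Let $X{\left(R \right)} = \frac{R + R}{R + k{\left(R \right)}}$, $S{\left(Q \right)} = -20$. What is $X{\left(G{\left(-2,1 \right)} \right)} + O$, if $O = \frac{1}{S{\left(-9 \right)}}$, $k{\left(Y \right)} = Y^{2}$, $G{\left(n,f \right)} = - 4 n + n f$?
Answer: $\frac{33}{140} \approx 0.23571$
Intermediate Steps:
$G{\left(n,f \right)} = - 4 n + f n$
$X{\left(R \right)} = \frac{2 R}{R + R^{2}}$ ($X{\left(R \right)} = \frac{R + R}{R + R^{2}} = \frac{2 R}{R + R^{2}}$)
$O = - \frac{1}{20}$ ($O = \frac{1}{-20} = - \frac{1}{20} \approx -0.05$)
$X{\left(G{\left(-2,1 \right)} \right)} + O = \frac{2}{1 - 2 \left(-4 + 1\right)} - \frac{1}{20} = \frac{2}{1 - -6} - \frac{1}{20} = \frac{2}{1 + 6} - \frac{1}{20} = \frac{2}{7} - \frac{1}{20} = \frac{33}{140}$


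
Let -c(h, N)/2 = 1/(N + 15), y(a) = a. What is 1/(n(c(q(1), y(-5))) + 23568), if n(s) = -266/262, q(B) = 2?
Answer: 131/3087275 ≈ 4.2432e-5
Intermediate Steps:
c(h, N) = -2/(15 + N) (c(h, N) = -2/(N + 15) = -2/(15 + N))
n(s) = -133/131 (n(s) = -266*1/262 = -133/131)
1/(n(c(q(1), y(-5))) + 23568) = 1/(-133/131 + 23568) = 1/(3087275/131) = 131/3087275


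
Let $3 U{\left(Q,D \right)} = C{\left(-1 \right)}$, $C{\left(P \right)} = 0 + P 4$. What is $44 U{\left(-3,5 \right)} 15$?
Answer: $-880$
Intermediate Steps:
$C{\left(P \right)} = 4 P$ ($C{\left(P \right)} = 0 + 4 P = 4 P$)
$U{\left(Q,D \right)} = - \frac{4}{3}$ ($U{\left(Q,D \right)} = \frac{4 \left(-1\right)}{3} = \frac{1}{3} \left(-4\right) = - \frac{4}{3}$)
$44 U{\left(-3,5 \right)} 15 = 44 \left(- \frac{4}{3}\right) 15 = \left(- \frac{176}{3}\right) 15 = -880$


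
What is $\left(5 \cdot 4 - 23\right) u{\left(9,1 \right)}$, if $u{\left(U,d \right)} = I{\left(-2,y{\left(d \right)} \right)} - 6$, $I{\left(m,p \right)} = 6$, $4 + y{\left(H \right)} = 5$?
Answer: $0$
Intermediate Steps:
$y{\left(H \right)} = 1$ ($y{\left(H \right)} = -4 + 5 = 1$)
$u{\left(U,d \right)} = 0$ ($u{\left(U,d \right)} = 6 - 6 = 0$)
$\left(5 \cdot 4 - 23\right) u{\left(9,1 \right)} = \left(5 \cdot 4 - 23\right) 0 = \left(20 - 23\right) 0 = \left(-3\right) 0 = 0$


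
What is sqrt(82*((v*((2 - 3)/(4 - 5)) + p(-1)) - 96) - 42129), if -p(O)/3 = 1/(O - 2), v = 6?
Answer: I*sqrt(49427) ≈ 222.32*I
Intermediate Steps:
p(O) = -3/(-2 + O) (p(O) = -3/(O - 2) = -3/(-2 + O))
sqrt(82*((v*((2 - 3)/(4 - 5)) + p(-1)) - 96) - 42129) = sqrt(82*((6*((2 - 3)/(4 - 5)) - 3/(-2 - 1)) - 96) - 42129) = sqrt(82*((6*(-1/(-1)) - 3/(-3)) - 96) - 42129) = sqrt(82*((6*(-1*(-1)) - 3*(-1/3)) - 96) - 42129) = sqrt(82*((6*1 + 1) - 96) - 42129) = sqrt(82*((6 + 1) - 96) - 42129) = sqrt(82*(7 - 96) - 42129) = sqrt(82*(-89) - 42129) = sqrt(-7298 - 42129) = sqrt(-49427) = I*sqrt(49427)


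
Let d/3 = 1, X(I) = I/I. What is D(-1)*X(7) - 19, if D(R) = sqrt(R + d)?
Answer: -19 + sqrt(2) ≈ -17.586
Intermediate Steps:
X(I) = 1
d = 3 (d = 3*1 = 3)
D(R) = sqrt(3 + R) (D(R) = sqrt(R + 3) = sqrt(3 + R))
D(-1)*X(7) - 19 = sqrt(3 - 1)*1 - 19 = sqrt(2)*1 - 19 = sqrt(2) - 19 = -19 + sqrt(2)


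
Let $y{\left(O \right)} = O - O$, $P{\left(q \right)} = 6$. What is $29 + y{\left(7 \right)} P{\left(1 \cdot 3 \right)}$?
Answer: $29$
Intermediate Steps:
$y{\left(O \right)} = 0$
$29 + y{\left(7 \right)} P{\left(1 \cdot 3 \right)} = 29 + 0 \cdot 6 = 29 + 0 = 29$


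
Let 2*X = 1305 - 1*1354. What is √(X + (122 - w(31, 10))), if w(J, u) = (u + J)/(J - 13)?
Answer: √857/3 ≈ 9.7582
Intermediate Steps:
w(J, u) = (J + u)/(-13 + J)
X = -49/2 (X = (1305 - 1*1354)/2 = (1305 - 1354)/2 = (½)*(-49) = -49/2 ≈ -24.500)
√(X + (122 - w(31, 10))) = √(-49/2 + (122 - (31 + 10)/(-13 + 31))) = √(-49/2 + (122 - 41/18)) = √(-49/2 + 2155/18) = √(857/9) = √857/3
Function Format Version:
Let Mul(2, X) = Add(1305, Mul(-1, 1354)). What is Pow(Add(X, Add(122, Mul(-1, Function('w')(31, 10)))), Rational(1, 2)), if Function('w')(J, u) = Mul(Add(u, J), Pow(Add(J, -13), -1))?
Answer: Mul(Rational(1, 3), Pow(857, Rational(1, 2))) ≈ 9.7582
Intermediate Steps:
Function('w')(J, u) = Mul(Pow(Add(-13, J), -1), Add(J, u)) (Function('w')(J, u) = Mul(Add(J, u), Pow(Add(-13, J), -1)) = Mul(Pow(Add(-13, J), -1), Add(J, u)))
X = Rational(-49, 2) (X = Mul(Rational(1, 2), Add(1305, Mul(-1, 1354))) = Mul(Rational(1, 2), Add(1305, -1354)) = Mul(Rational(1, 2), -49) = Rational(-49, 2) ≈ -24.500)
Pow(Add(X, Add(122, Mul(-1, Function('w')(31, 10)))), Rational(1, 2)) = Pow(Add(Rational(-49, 2), Add(122, Mul(-1, Mul(Pow(Add(-13, 31), -1), Add(31, 10))))), Rational(1, 2)) = Pow(Add(Rational(-49, 2), Add(122, Mul(-1, Mul(Pow(18, -1), 41)))), Rational(1, 2)) = Pow(Add(Rational(-49, 2), Add(122, Mul(-1, Mul(Rational(1, 18), 41)))), Rational(1, 2)) = Pow(Add(Rational(-49, 2), Add(122, Mul(-1, Rational(41, 18)))), Rational(1, 2)) = Pow(Add(Rational(-49, 2), Add(122, Rational(-41, 18))), Rational(1, 2)) = Pow(Add(Rational(-49, 2), Rational(2155, 18)), Rational(1, 2)) = Pow(Rational(857, 9), Rational(1, 2)) = Mul(Rational(1, 3), Pow(857, Rational(1, 2)))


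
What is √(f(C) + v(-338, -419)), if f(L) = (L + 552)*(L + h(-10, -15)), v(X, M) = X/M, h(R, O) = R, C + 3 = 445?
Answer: √75387439510/419 ≈ 655.29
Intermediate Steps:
C = 442 (C = -3 + 445 = 442)
f(L) = (-10 + L)*(552 + L) (f(L) = (L + 552)*(L - 10) = (552 + L)*(-10 + L) = (-10 + L)*(552 + L))
√(f(C) + v(-338, -419)) = √((-5520 + 442² + 542*442) - 338/(-419)) = √((-5520 + 195364 + 239564) - 338*(-1/419)) = √(429408 + 338/419) = √(179922290/419) = √75387439510/419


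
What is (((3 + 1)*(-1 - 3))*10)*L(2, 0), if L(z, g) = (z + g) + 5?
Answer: -1120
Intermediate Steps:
L(z, g) = 5 + g + z (L(z, g) = (g + z) + 5 = 5 + g + z)
(((3 + 1)*(-1 - 3))*10)*L(2, 0) = (((3 + 1)*(-1 - 3))*10)*(5 + 0 + 2) = ((4*(-4))*10)*7 = -16*10*7 = -160*7 = -1120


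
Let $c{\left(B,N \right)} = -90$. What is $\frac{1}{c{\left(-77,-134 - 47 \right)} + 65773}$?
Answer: $\frac{1}{65683} \approx 1.5225 \cdot 10^{-5}$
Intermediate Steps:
$\frac{1}{c{\left(-77,-134 - 47 \right)} + 65773} = \frac{1}{-90 + 65773} = \frac{1}{65683}$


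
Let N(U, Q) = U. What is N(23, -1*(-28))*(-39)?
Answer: -897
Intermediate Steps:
N(23, -1*(-28))*(-39) = 23*(-39) = -897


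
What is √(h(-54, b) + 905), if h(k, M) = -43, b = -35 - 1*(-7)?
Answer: √862 ≈ 29.360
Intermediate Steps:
b = -28 (b = -35 + 7 = -28)
√(h(-54, b) + 905) = √(-43 + 905) = √862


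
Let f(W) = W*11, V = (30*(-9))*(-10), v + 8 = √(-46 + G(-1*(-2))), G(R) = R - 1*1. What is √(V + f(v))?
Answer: √(2612 + 33*I*√5) ≈ 51.113 + 0.7218*I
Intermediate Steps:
G(R) = -1 + R (G(R) = R - 1 = -1 + R)
v = -8 + 3*I*√5 (v = -8 + √(-46 + (-1 - 1*(-2))) = -8 + √(-46 + (-1 + 2)) = -8 + √(-46 + 1) = -8 + √(-45) = -8 + 3*I*√5 ≈ -8.0 + 6.7082*I)
V = 2700 (V = -270*(-10) = 2700)
f(W) = 11*W
√(V + f(v)) = √(2700 + 11*(-8 + 3*I*√5)) = √(2700 + (-88 + 33*I*√5)) = √(2612 + 33*I*√5)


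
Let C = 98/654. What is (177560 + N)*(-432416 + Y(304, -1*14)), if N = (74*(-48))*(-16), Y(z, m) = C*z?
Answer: -33139544797312/327 ≈ -1.0134e+11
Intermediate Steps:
C = 49/327 (C = 98*(1/654) = 49/327 ≈ 0.14985)
Y(z, m) = 49*z/327
N = 56832 (N = -3552*(-16) = 56832)
(177560 + N)*(-432416 + Y(304, -1*14)) = (177560 + 56832)*(-432416 + (49/327)*304) = 234392*(-432416 + 14896/327) = 234392*(-141385136/327) = -33139544797312/327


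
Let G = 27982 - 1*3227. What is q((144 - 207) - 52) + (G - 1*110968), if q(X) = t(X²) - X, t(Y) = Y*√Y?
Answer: 1434777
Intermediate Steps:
G = 24755 (G = 27982 - 3227 = 24755)
t(Y) = Y^(3/2)
q(X) = (X²)^(3/2) - X
q((144 - 207) - 52) + (G - 1*110968) = ((((144 - 207) - 52)²)^(3/2) - ((144 - 207) - 52)) + (24755 - 1*110968) = (((-63 - 52)²)^(3/2) - (-63 - 52)) + (24755 - 110968) = (((-115)²)^(3/2) - 1*(-115)) - 86213 = (13225^(3/2) + 115) - 86213 = (1520875 + 115) - 86213 = 1520990 - 86213 = 1434777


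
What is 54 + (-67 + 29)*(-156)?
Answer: 5982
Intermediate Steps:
54 + (-67 + 29)*(-156) = 54 - 38*(-156) = 54 + 5928 = 5982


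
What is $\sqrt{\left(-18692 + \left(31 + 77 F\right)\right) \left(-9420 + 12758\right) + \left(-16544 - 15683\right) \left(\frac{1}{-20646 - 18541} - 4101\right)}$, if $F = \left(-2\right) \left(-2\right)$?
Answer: $\frac{\sqrt{108876469300633446}}{39187} \approx 8420.3$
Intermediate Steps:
$F = 4$
$\sqrt{\left(-18692 + \left(31 + 77 F\right)\right) \left(-9420 + 12758\right) + \left(-16544 - 15683\right) \left(\frac{1}{-20646 - 18541} - 4101\right)} = \sqrt{\left(-18692 + \left(31 + 77 \cdot 4\right)\right) \left(-9420 + 12758\right) + \left(-16544 - 15683\right) \left(\frac{1}{-20646 - 18541} - 4101\right)} = \sqrt{\left(-18692 + \left(31 + 308\right)\right) 3338 - 32227 \left(\frac{1}{-39187} - 4101\right)} = \sqrt{\left(-18692 + 339\right) 3338 - 32227 \left(- \frac{1}{39187} - 4101\right)} = \sqrt{\left(-18353\right) 3338 - - \frac{5179068652576}{39187}} = \sqrt{-61262314 + \frac{5179068652576}{39187}} = \sqrt{\frac{2778382353858}{39187}} = \frac{\sqrt{108876469300633446}}{39187}$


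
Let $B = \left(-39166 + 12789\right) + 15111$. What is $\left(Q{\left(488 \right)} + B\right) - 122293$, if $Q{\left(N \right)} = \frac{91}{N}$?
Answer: $- \frac{65176701}{488} \approx -1.3356 \cdot 10^{5}$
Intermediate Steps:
$B = -11266$ ($B = -26377 + 15111 = -11266$)
$\left(Q{\left(488 \right)} + B\right) - 122293 = \left(\frac{91}{488} - 11266\right) - 122293 = - \frac{5497717}{488} - 122293 = - \frac{65176701}{488}$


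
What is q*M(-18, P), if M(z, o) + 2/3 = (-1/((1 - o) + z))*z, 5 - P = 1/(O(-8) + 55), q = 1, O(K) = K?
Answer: -4604/3099 ≈ -1.4856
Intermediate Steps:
P = 234/47 (P = 5 - 1/(-8 + 55) = 5 - 1/47 = 234/47 ≈ 4.9787)
M(z, o) = -⅔ - z/(1 + z - o) (M(z, o) = -⅔ + (-1/((1 - o) + z))*z = -⅔ + (-1/(1 + z - o))*z = -⅔ - z/(1 + z - o))
q*M(-18, P) = 1*((-2 - 5*(-18) + 2*(234/47))/(3*(1 - 18 - 1*234/47))) = 1*((-2 + 90 + 468/47)/(3*(1 - 18 - 234/47))) = 1*((⅓)*(4604/47)/(-1033/47)) = 1*((⅓)*(-47/1033)*(4604/47)) = 1*(-4604/3099) = -4604/3099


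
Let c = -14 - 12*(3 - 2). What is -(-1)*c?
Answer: -26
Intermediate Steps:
c = -26 (c = -14 - 12*1 = -14 - 12 = -26)
-(-1)*c = -(-1)*(-26) = -1*26 = -26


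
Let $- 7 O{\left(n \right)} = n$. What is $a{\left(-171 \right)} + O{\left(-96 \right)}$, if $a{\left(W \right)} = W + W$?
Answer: $- \frac{2298}{7} \approx -328.29$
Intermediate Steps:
$a{\left(W \right)} = 2 W$
$O{\left(n \right)} = - \frac{n}{7}$
$a{\left(-171 \right)} + O{\left(-96 \right)} = 2 \left(-171\right) - - \frac{96}{7} = -342 + \frac{96}{7} = - \frac{2298}{7}$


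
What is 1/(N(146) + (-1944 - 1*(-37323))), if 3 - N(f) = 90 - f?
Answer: 1/35438 ≈ 2.8218e-5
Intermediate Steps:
N(f) = -87 + f (N(f) = 3 - (90 - f) = 3 + (-90 + f) = -87 + f)
1/(N(146) + (-1944 - 1*(-37323))) = 1/((-87 + 146) + (-1944 - 1*(-37323))) = 1/(59 + (-1944 + 37323)) = 1/(59 + 35379) = 1/35438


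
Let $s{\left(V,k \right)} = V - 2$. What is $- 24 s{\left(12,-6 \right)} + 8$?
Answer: $-232$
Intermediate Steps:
$s{\left(V,k \right)} = -2 + V$ ($s{\left(V,k \right)} = V - 2 = -2 + V$)
$- 24 s{\left(12,-6 \right)} + 8 = - 24 \left(-2 + 12\right) + 8 = \left(-24\right) 10 + 8 = -240 + 8 = -232$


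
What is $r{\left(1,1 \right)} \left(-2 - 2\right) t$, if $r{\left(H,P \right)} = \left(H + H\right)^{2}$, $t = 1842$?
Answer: $-29472$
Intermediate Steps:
$r{\left(H,P \right)} = 4 H^{2}$ ($r{\left(H,P \right)} = \left(2 H\right)^{2} = 4 H^{2}$)
$r{\left(1,1 \right)} \left(-2 - 2\right) t = 4 \cdot 1^{2} \left(-2 - 2\right) 1842 = 4 \cdot 1 \left(-4\right) 1842 = 4 \left(-4\right) 1842 = \left(-16\right) 1842 = -29472$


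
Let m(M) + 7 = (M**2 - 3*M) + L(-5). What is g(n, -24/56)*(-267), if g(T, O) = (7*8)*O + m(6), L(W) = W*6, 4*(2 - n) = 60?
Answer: 11481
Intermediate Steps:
n = -13 (n = 2 - 1/4*60 = 2 - 15 = -13)
L(W) = 6*W
m(M) = -37 + M**2 - 3*M (m(M) = -7 + ((M**2 - 3*M) + 6*(-5)) = -7 + ((M**2 - 3*M) - 30) = -7 + (-30 + M**2 - 3*M) = -37 + M**2 - 3*M)
g(T, O) = -19 + 56*O (g(T, O) = (7*8)*O + (-37 + 6**2 - 3*6) = 56*O + (-37 + 36 - 18) = 56*O - 19 = -19 + 56*O)
g(n, -24/56)*(-267) = (-19 + 56*(-24/56))*(-267) = (-19 + 56*(-24*1/56))*(-267) = (-19 + 56*(-3/7))*(-267) = (-19 - 24)*(-267) = -43*(-267) = 11481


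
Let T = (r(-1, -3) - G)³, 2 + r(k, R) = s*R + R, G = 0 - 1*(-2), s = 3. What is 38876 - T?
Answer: 42972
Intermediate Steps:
G = 2 (G = 0 + 2 = 2)
r(k, R) = -2 + 4*R (r(k, R) = -2 + (3*R + R) = -2 + 4*R)
T = -4096 (T = ((-2 + 4*(-3)) - 1*2)³ = ((-2 - 12) - 2)³ = (-14 - 2)³ = (-16)³ = -4096)
38876 - T = 38876 - 1*(-4096) = 38876 + 4096 = 42972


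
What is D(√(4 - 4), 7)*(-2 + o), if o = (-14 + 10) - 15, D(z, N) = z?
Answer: 0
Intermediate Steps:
o = -19 (o = -4 - 15 = -19)
D(√(4 - 4), 7)*(-2 + o) = √(4 - 4)*(-2 - 19) = √0*(-21) = 0*(-21) = 0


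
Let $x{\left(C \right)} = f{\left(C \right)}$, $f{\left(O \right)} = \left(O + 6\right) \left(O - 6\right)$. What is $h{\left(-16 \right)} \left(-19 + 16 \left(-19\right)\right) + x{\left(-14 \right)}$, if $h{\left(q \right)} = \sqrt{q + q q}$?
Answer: $160 - 1292 \sqrt{15} \approx -4843.9$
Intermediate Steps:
$f{\left(O \right)} = \left(-6 + O\right) \left(6 + O\right)$ ($f{\left(O \right)} = \left(6 + O\right) \left(-6 + O\right) = \left(-6 + O\right) \left(6 + O\right)$)
$x{\left(C \right)} = -36 + C^{2}$
$h{\left(q \right)} = \sqrt{q + q^{2}}$
$h{\left(-16 \right)} \left(-19 + 16 \left(-19\right)\right) + x{\left(-14 \right)} = \sqrt{- 16 \left(1 - 16\right)} \left(-19 + 16 \left(-19\right)\right) - \left(36 - \left(-14\right)^{2}\right) = \sqrt{\left(-16\right) \left(-15\right)} \left(-19 - 304\right) + \left(-36 + 196\right) = \sqrt{240} \left(-323\right) + 160 = 4 \sqrt{15} \left(-323\right) + 160 = - 1292 \sqrt{15} + 160 = 160 - 1292 \sqrt{15}$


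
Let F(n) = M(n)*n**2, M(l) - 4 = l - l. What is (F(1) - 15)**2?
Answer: 121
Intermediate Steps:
M(l) = 4 (M(l) = 4 + (l - l) = 4 + 0 = 4)
F(n) = 4*n**2
(F(1) - 15)**2 = (4*1**2 - 15)**2 = (4*1 - 15)**2 = (4 - 15)**2 = (-11)**2 = 121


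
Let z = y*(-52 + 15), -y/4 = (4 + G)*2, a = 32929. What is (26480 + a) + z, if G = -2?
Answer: 60001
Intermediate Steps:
y = -16 (y = -4*(4 - 2)*2 = -8*2 = -4*4 = -16)
z = 592 (z = -16*(-52 + 15) = -16*(-37) = 592)
(26480 + a) + z = (26480 + 32929) + 592 = 59409 + 592 = 60001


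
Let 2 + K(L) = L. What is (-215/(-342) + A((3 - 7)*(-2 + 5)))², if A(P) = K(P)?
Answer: 20912329/116964 ≈ 178.79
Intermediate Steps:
K(L) = -2 + L
A(P) = -2 + P
(-215/(-342) + A((3 - 7)*(-2 + 5)))² = (-215/(-342) + (-2 + (3 - 7)*(-2 + 5)))² = (-215*(-1/342) + (-2 - 4*3))² = (215/342 + (-2 - 12))² = (215/342 - 14)² = (-4573/342)² = 20912329/116964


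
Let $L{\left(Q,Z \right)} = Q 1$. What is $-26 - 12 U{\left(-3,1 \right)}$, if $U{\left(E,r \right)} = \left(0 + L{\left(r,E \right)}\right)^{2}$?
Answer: $-38$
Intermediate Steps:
$L{\left(Q,Z \right)} = Q$
$U{\left(E,r \right)} = r^{2}$ ($U{\left(E,r \right)} = \left(0 + r\right)^{2} = r^{2}$)
$-26 - 12 U{\left(-3,1 \right)} = -26 - 12 \cdot 1^{2} = -26 - 12 = -38$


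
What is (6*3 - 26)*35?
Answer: -280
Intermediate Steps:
(6*3 - 26)*35 = (18 - 26)*35 = -8*35 = -280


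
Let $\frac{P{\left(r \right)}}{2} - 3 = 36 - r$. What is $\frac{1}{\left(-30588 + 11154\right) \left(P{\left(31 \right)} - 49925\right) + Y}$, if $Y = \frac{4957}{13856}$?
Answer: $\frac{13856}{13439370952093} \approx 1.031 \cdot 10^{-9}$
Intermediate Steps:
$P{\left(r \right)} = 78 - 2 r$ ($P{\left(r \right)} = 6 + 2 \left(36 - r\right) = 6 - \left(-72 + 2 r\right) = 78 - 2 r$)
$Y = \frac{4957}{13856}$ ($Y = 4957 \cdot \frac{1}{13856} = \frac{4957}{13856} \approx 0.35775$)
$\frac{1}{\left(-30588 + 11154\right) \left(P{\left(31 \right)} - 49925\right) + Y} = \frac{1}{\left(-30588 + 11154\right) \left(\left(78 - 62\right) - 49925\right) + \frac{4957}{13856}} = \frac{1}{- 19434 \left(\left(78 - 62\right) - 49925\right) + \frac{4957}{13856}} = \frac{1}{- 19434 \left(16 - 49925\right) + \frac{4957}{13856}} = \frac{1}{\left(-19434\right) \left(-49909\right) + \frac{4957}{13856}} = \frac{1}{969931506 + \frac{4957}{13856}} = \frac{1}{\frac{13439370952093}{13856}} = \frac{13856}{13439370952093}$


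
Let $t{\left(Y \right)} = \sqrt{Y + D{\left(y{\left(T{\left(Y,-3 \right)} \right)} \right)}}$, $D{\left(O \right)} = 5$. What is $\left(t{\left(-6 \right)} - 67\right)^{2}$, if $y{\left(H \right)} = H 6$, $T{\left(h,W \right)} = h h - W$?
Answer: $\left(67 - i\right)^{2} \approx 4488.0 - 134.0 i$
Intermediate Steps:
$T{\left(h,W \right)} = h^{2} - W$
$y{\left(H \right)} = 6 H$
$t{\left(Y \right)} = \sqrt{5 + Y}$ ($t{\left(Y \right)} = \sqrt{Y + 5} = \sqrt{5 + Y}$)
$\left(t{\left(-6 \right)} - 67\right)^{2} = \left(\sqrt{5 - 6} - 67\right)^{2} = \left(\sqrt{-1} - 67\right)^{2} = \left(i - 67\right)^{2} = \left(-67 + i\right)^{2}$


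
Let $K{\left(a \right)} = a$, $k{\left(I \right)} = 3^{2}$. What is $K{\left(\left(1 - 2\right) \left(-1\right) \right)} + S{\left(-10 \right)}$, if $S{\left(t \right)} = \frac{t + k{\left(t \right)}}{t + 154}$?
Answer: $\frac{143}{144} \approx 0.99306$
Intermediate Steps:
$k{\left(I \right)} = 9$
$S{\left(t \right)} = \frac{9 + t}{154 + t}$ ($S{\left(t \right)} = \frac{t + 9}{t + 154} = \frac{9 + t}{154 + t}$)
$K{\left(\left(1 - 2\right) \left(-1\right) \right)} + S{\left(-10 \right)} = \left(1 - 2\right) \left(-1\right) + \frac{9 - 10}{154 - 10} = \left(-1\right) \left(-1\right) + \frac{1}{144} \left(-1\right) = 1 + \frac{1}{144} \left(-1\right) = 1 - \frac{1}{144} = \frac{143}{144}$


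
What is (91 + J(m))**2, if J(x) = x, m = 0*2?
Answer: 8281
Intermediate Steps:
m = 0
(91 + J(m))**2 = (91 + 0)**2 = 91**2 = 8281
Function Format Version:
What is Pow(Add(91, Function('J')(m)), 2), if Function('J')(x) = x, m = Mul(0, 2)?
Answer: 8281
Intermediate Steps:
m = 0
Pow(Add(91, Function('J')(m)), 2) = Pow(Add(91, 0), 2) = Pow(91, 2) = 8281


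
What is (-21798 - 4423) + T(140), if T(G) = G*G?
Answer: -6621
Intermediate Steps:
T(G) = G²
(-21798 - 4423) + T(140) = (-21798 - 4423) + 140² = -26221 + 19600 = -6621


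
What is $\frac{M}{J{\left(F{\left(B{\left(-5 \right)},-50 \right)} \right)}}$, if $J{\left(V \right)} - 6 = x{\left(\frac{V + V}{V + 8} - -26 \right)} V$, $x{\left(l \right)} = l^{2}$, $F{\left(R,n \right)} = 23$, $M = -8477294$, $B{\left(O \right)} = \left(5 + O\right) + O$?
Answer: $- \frac{4073339767}{8350779} \approx -487.78$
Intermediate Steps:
$B{\left(O \right)} = 5 + 2 O$
$J{\left(V \right)} = 6 + V \left(26 + \frac{2 V}{8 + V}\right)^{2}$ ($J{\left(V \right)} = 6 + \left(\frac{V + V}{V + 8} - -26\right)^{2} V = 6 + \left(\frac{2 V}{8 + V} + 26\right)^{2} V = 6 + \left(26 + \frac{2 V}{8 + V}\right)^{2} V = 6 + V \left(26 + \frac{2 V}{8 + V}\right)^{2}$)
$\frac{M}{J{\left(F{\left(B{\left(-5 \right)},-50 \right)} \right)}} = - \frac{8477294}{6 + 16 \cdot 23 \frac{1}{\left(8 + 23\right)^{2}} \left(52 + 7 \cdot 23\right)^{2}} = - \frac{8477294}{6 + 16 \cdot 23 \cdot \frac{1}{961} \left(52 + 161\right)^{2}} = - \frac{8477294}{6 + 16 \cdot 23 \cdot \frac{1}{961} \cdot 213^{2}} = - \frac{8477294}{6 + 16 \cdot 23 \cdot \frac{1}{961} \cdot 45369} = - \frac{8477294}{6 + \frac{16695792}{961}} = - \frac{8477294}{\frac{16701558}{961}} = \left(-8477294\right) \frac{961}{16701558} = - \frac{4073339767}{8350779}$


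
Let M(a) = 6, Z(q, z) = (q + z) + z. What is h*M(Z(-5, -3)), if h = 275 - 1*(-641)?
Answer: 5496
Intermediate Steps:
h = 916 (h = 275 + 641 = 916)
Z(q, z) = q + 2*z
h*M(Z(-5, -3)) = 916*6 = 5496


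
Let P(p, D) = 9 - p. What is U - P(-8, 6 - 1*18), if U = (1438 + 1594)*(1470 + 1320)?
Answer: 8459263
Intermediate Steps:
U = 8459280 (U = 3032*2790 = 8459280)
U - P(-8, 6 - 1*18) = 8459280 - (9 - 1*(-8)) = 8459280 - (9 + 8) = 8459280 - 1*17 = 8459280 - 17 = 8459263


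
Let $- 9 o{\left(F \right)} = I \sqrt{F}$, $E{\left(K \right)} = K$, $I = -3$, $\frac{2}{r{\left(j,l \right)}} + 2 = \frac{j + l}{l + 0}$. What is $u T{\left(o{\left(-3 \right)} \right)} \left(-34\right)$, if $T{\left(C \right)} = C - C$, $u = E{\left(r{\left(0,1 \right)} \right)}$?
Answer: $0$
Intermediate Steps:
$r{\left(j,l \right)} = \frac{2}{-2 + \frac{j + l}{l}}$ ($r{\left(j,l \right)} = \frac{2}{-2 + \frac{j + l}{l + 0}} = \frac{2}{-2 + \frac{j + l}{l}}$)
$o{\left(F \right)} = \frac{\sqrt{F}}{3}$ ($o{\left(F \right)} = - \frac{\left(-3\right) \sqrt{F}}{9} = \frac{\sqrt{F}}{3}$)
$u = -2$ ($u = 2 \cdot 1 \frac{1}{0 - 1} = 2 \cdot 1 \frac{1}{-1} = 2 \cdot 1 \left(-1\right) = -2$)
$T{\left(C \right)} = 0$
$u T{\left(o{\left(-3 \right)} \right)} \left(-34\right) = \left(-2\right) 0 \left(-34\right) = 0 \left(-34\right) = 0$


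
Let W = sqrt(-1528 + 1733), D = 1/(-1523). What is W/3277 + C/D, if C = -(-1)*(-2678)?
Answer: 4078594 + sqrt(205)/3277 ≈ 4.0786e+6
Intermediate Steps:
D = -1/1523 ≈ -0.00065660
W = sqrt(205) ≈ 14.318
C = -2678 (C = -1*2678 = -2678)
W/3277 + C/D = sqrt(205)/3277 - 2678/(-1/1523) = sqrt(205)*(1/3277) - 2678*(-1523) = sqrt(205)/3277 + 4078594 = 4078594 + sqrt(205)/3277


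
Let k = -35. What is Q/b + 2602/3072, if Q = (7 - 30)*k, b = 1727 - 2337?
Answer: -44287/93696 ≈ -0.47267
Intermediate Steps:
b = -610
Q = 805 (Q = (7 - 30)*(-35) = -23*(-35) = 805)
Q/b + 2602/3072 = 805/(-610) + 2602/3072 = 805*(-1/610) + 2602*(1/3072) = -161/122 + 1301/1536 = -44287/93696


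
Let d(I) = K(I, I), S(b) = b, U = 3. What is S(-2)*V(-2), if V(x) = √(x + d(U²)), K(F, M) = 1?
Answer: -2*I ≈ -2.0*I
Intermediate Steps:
d(I) = 1
V(x) = √(1 + x) (V(x) = √(x + 1) = √(1 + x))
S(-2)*V(-2) = -2*√(1 - 2) = -2*I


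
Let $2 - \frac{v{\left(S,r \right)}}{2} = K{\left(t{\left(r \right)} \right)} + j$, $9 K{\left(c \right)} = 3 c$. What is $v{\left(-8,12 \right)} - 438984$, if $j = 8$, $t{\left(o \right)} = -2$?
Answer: $- \frac{1316984}{3} \approx -4.3899 \cdot 10^{5}$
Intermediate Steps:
$K{\left(c \right)} = \frac{c}{3}$ ($K{\left(c \right)} = \frac{3 c}{9} = \frac{c}{3}$)
$v{\left(S,r \right)} = - \frac{32}{3}$ ($v{\left(S,r \right)} = 4 - 2 \left(\frac{1}{3} \left(-2\right) + 8\right) = 4 - 2 \left(- \frac{2}{3} + 8\right) = 4 - \frac{44}{3} = - \frac{32}{3}$)
$v{\left(-8,12 \right)} - 438984 = - \frac{32}{3} - 438984 = - \frac{1316984}{3}$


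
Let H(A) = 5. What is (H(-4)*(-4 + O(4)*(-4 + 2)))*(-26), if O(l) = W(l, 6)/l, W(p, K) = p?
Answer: 780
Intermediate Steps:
O(l) = 1 (O(l) = l/l = 1)
(H(-4)*(-4 + O(4)*(-4 + 2)))*(-26) = (5*(-4 + 1*(-4 + 2)))*(-26) = (5*(-4 + 1*(-2)))*(-26) = (5*(-4 - 2))*(-26) = (5*(-6))*(-26) = -30*(-26) = 780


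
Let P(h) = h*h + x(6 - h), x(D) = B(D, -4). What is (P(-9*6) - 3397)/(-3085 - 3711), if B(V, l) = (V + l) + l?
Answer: 429/6796 ≈ 0.063125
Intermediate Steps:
B(V, l) = V + 2*l
x(D) = -8 + D (x(D) = D + 2*(-4) = D - 8 = -8 + D)
P(h) = -2 + h² - h (P(h) = h*h + (-8 + (6 - h)) = h² + (-2 - h) = -2 + h² - h)
(P(-9*6) - 3397)/(-3085 - 3711) = ((-2 + (-9*6)² - (-9)*6) - 3397)/(-3085 - 3711) = ((-2 + (-54)² - 1*(-54)) - 3397)/(-6796) = ((-2 + 2916 + 54) - 3397)*(-1/6796) = (2968 - 3397)*(-1/6796) = -429*(-1/6796) = 429/6796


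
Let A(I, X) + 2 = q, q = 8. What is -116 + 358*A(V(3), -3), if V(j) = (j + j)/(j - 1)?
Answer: 2032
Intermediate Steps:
V(j) = 2*j/(-1 + j) (V(j) = (2*j)/(-1 + j) = 2*j/(-1 + j))
A(I, X) = 6 (A(I, X) = -2 + 8 = 6)
-116 + 358*A(V(3), -3) = -116 + 358*6 = -116 + 2148 = 2032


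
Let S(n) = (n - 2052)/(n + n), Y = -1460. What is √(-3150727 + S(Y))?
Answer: 2*I*√104938861085/365 ≈ 1775.0*I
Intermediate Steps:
S(n) = (-2052 + n)/(2*n) (S(n) = (-2052 + n)/((2*n)) = (-2052 + n)*(1/(2*n)) = (-2052 + n)/(2*n))
√(-3150727 + S(Y)) = √(-3150727 + (½)*(-2052 - 1460)/(-1460)) = √(-3150727 + (½)*(-1/1460)*(-3512)) = √(-3150727 + 439/365) = √(-1150014916/365) = 2*I*√104938861085/365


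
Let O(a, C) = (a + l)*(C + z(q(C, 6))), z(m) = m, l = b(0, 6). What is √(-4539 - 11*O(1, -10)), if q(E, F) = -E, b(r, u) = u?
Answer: I*√4539 ≈ 67.372*I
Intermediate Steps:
l = 6
O(a, C) = 0 (O(a, C) = (a + 6)*(C - C) = (6 + a)*0 = 0)
√(-4539 - 11*O(1, -10)) = √(-4539 - 11*0) = √(-4539 + 0) = √(-4539) = I*√4539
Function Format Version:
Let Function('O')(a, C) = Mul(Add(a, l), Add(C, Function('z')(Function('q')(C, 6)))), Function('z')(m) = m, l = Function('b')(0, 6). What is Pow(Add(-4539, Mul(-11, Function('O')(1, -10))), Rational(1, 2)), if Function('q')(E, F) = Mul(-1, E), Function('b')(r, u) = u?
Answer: Mul(I, Pow(4539, Rational(1, 2))) ≈ Mul(67.372, I)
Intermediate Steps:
l = 6
Function('O')(a, C) = 0 (Function('O')(a, C) = Mul(Add(a, 6), Add(C, Mul(-1, C))) = Mul(Add(6, a), 0) = 0)
Pow(Add(-4539, Mul(-11, Function('O')(1, -10))), Rational(1, 2)) = Pow(Add(-4539, Mul(-11, 0)), Rational(1, 2)) = Pow(Add(-4539, 0), Rational(1, 2)) = Pow(-4539, Rational(1, 2)) = Mul(I, Pow(4539, Rational(1, 2)))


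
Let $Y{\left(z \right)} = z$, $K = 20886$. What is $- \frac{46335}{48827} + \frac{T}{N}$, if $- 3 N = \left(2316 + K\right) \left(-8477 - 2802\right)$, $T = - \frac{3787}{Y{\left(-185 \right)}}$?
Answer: $- \frac{747748503889501}{787964286779070} \approx -0.94896$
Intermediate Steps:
$T = \frac{3787}{185}$ ($T = - \frac{3787}{-185} = \left(-3787\right) \left(- \frac{1}{185}\right) = \frac{3787}{185} \approx 20.47$)
$N = 87231786$ ($N = - \frac{\left(2316 + 20886\right) \left(-8477 - 2802\right)}{3} = - \frac{23202 \left(-11279\right)}{3} = \left(- \frac{1}{3}\right) \left(-261695358\right) = 87231786$)
$- \frac{46335}{48827} + \frac{T}{N} = - \frac{46335}{48827} + \frac{3787}{185 \cdot 87231786} = \left(-46335\right) \frac{1}{48827} + \frac{3787}{185} \cdot \frac{1}{87231786} = - \frac{46335}{48827} + \frac{3787}{16137880410} = - \frac{747748503889501}{787964286779070}$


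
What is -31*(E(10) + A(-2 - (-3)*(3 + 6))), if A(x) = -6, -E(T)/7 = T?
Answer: 2356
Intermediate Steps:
E(T) = -7*T
-31*(E(10) + A(-2 - (-3)*(3 + 6))) = -31*(-7*10 - 6) = -31*(-70 - 6) = -31*(-76) = 2356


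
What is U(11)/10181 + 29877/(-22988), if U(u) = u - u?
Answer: -29877/22988 ≈ -1.2997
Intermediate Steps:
U(u) = 0
U(11)/10181 + 29877/(-22988) = 0/10181 + 29877/(-22988) = 0*(1/10181) + 29877*(-1/22988) = 0 - 29877/22988 = -29877/22988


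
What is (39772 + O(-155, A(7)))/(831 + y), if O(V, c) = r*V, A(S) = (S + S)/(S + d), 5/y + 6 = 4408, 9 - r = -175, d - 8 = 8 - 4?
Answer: 49531304/3658067 ≈ 13.540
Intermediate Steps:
d = 12 (d = 8 + (8 - 4) = 8 + 4 = 12)
r = 184 (r = 9 - 1*(-175) = 9 + 175 = 184)
y = 5/4402 (y = 5/(-6 + 4408) = 5/4402 ≈ 0.0011358)
A(S) = 2*S/(12 + S) (A(S) = (S + S)/(S + 12) = (2*S)/(12 + S) = 2*S/(12 + S))
O(V, c) = 184*V
(39772 + O(-155, A(7)))/(831 + y) = (39772 + 184*(-155))/(831 + 5/4402) = (39772 - 28520)/(3658067/4402) = 11252*(4402/3658067) = 49531304/3658067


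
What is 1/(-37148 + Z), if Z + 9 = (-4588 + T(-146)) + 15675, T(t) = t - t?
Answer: -1/26070 ≈ -3.8358e-5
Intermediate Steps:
T(t) = 0
Z = 11078 (Z = -9 + ((-4588 + 0) + 15675) = -9 + (-4588 + 15675) = -9 + 11087 = 11078)
1/(-37148 + Z) = 1/(-37148 + 11078) = 1/(-26070) = -1/26070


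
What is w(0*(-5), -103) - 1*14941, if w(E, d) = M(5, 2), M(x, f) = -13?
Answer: -14954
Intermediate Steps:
w(E, d) = -13
w(0*(-5), -103) - 1*14941 = -13 - 1*14941 = -13 - 14941 = -14954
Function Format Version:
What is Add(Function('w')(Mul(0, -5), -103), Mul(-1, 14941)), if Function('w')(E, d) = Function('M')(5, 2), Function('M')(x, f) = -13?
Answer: -14954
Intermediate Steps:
Function('w')(E, d) = -13
Add(Function('w')(Mul(0, -5), -103), Mul(-1, 14941)) = Add(-13, Mul(-1, 14941)) = Add(-13, -14941) = -14954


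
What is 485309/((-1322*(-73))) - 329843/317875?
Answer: 122435769817/30676844750 ≈ 3.9911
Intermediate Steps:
485309/((-1322*(-73))) - 329843/317875 = 485309/96506 - 329843*1/317875 = 485309*(1/96506) - 329843/317875 = 485309/96506 - 329843/317875 = 122435769817/30676844750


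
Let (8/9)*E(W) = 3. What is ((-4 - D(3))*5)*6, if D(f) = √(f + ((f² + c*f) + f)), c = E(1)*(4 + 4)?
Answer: -120 - 120*√6 ≈ -413.94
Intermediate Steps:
E(W) = 27/8 (E(W) = (9/8)*3 = 27/8)
c = 27 (c = 27*(4 + 4)/8 = (27/8)*8 = 27)
D(f) = √(f² + 29*f) (D(f) = √(f + ((f² + 27*f) + f)) = √(f + (f² + 28*f)) = √(f² + 29*f))
((-4 - D(3))*5)*6 = ((-4 - √(3*(29 + 3)))*5)*6 = ((-4 - √(3*32))*5)*6 = ((-4 - √96)*5)*6 = ((-4 - 4*√6)*5)*6 = (-20 - 20*√6)*6 = -120 - 120*√6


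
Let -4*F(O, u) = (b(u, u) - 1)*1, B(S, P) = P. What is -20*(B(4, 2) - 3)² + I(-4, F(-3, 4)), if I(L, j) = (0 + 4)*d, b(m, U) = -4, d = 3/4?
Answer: -17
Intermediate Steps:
d = ¾ (d = 3*(¼) = ¾ ≈ 0.75000)
F(O, u) = 5/4 (F(O, u) = -(-4 - 1)/4 = -(-5)/4 = -¼*(-5) = 5/4)
I(L, j) = 3 (I(L, j) = (0 + 4)*(¾) = 4*(¾) = 3)
-20*(B(4, 2) - 3)² + I(-4, F(-3, 4)) = -20*(2 - 3)² + 3 = -20*(-1)² + 3 = -20*1 + 3 = -20 + 3 = -17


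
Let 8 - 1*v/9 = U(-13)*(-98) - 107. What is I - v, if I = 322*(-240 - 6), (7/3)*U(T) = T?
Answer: -75333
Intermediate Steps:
U(T) = 3*T/7
I = -79212 (I = 322*(-246) = -79212)
v = -3879 (v = 72 - 9*(((3/7)*(-13))*(-98) - 107) = 72 - 9*(-39/7*(-98) - 107) = 72 - 9*(546 - 107) = 72 - 9*439 = 72 - 3951 = -3879)
I - v = -79212 - 1*(-3879) = -79212 + 3879 = -75333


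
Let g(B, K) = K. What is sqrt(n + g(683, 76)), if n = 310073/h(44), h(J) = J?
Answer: sqrt(3447587)/22 ≈ 84.399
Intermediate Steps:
n = 310073/44 ≈ 7047.1
sqrt(n + g(683, 76)) = sqrt(310073/44 + 76) = sqrt(313417/44) = sqrt(3447587)/22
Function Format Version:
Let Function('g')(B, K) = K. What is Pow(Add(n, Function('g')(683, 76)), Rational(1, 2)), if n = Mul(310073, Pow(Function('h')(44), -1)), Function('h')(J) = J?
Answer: Mul(Rational(1, 22), Pow(3447587, Rational(1, 2))) ≈ 84.399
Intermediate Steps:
n = Rational(310073, 44) (n = Mul(310073, Pow(44, -1)) = Mul(310073, Rational(1, 44)) = Rational(310073, 44) ≈ 7047.1)
Pow(Add(n, Function('g')(683, 76)), Rational(1, 2)) = Pow(Add(Rational(310073, 44), 76), Rational(1, 2)) = Pow(Rational(313417, 44), Rational(1, 2)) = Mul(Rational(1, 22), Pow(3447587, Rational(1, 2)))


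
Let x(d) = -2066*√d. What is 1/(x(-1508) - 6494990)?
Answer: I/(2*(-3247495*I + 2066*√377)) ≈ -1.5394e-7 + 1.9016e-9*I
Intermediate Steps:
1/(x(-1508) - 6494990) = 1/(-4132*I*√377 - 6494990) = 1/(-6494990 - 4132*I*√377)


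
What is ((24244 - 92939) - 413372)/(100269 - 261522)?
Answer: 53563/17917 ≈ 2.9895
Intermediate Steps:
((24244 - 92939) - 413372)/(100269 - 261522) = (-68695 - 413372)/(-161253) = -482067*(-1/161253) = 53563/17917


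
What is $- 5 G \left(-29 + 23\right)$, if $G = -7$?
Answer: $-210$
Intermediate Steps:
$- 5 G \left(-29 + 23\right) = \left(-5\right) \left(-7\right) \left(-29 + 23\right) = 35 \left(-6\right) = -210$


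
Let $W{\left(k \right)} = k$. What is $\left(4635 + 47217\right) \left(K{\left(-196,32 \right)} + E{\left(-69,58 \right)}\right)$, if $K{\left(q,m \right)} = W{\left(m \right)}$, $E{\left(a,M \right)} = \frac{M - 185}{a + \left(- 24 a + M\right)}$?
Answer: $\frac{2722904076}{1645} \approx 1.6553 \cdot 10^{6}$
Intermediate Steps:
$E{\left(a,M \right)} = \frac{-185 + M}{M - 23 a}$ ($E{\left(a,M \right)} = \frac{-185 + M}{a + \left(M - 24 a\right)} = \frac{-185 + M}{M - 23 a}$)
$K{\left(q,m \right)} = m$
$\left(4635 + 47217\right) \left(K{\left(-196,32 \right)} + E{\left(-69,58 \right)}\right) = \left(4635 + 47217\right) \left(32 + \frac{-185 + 58}{58 - -1587}\right) = 51852 \left(32 + \frac{1}{58 + 1587} \left(-127\right)\right) = 51852 \left(32 + \frac{1}{1645} \left(-127\right)\right) = 51852 \left(32 - \frac{127}{1645}\right) = 51852 \cdot \frac{52513}{1645} = \frac{2722904076}{1645}$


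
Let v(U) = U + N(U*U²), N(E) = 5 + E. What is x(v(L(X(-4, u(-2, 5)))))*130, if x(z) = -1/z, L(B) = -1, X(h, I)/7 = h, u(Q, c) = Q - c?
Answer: -130/3 ≈ -43.333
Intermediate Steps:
X(h, I) = 7*h
v(U) = 5 + U + U³ (v(U) = U + (5 + U*U²) = U + (5 + U³) = 5 + U + U³)
x(v(L(X(-4, u(-2, 5)))))*130 = -1/(5 - 1 + (-1)³)*130 = -1/(5 - 1 - 1)*130 = -1/3*130 = -1*⅓*130 = -⅓*130 = -130/3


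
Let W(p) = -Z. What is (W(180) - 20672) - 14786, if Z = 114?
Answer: -35572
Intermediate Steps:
W(p) = -114 (W(p) = -1*114 = -114)
(W(180) - 20672) - 14786 = (-114 - 20672) - 14786 = -20786 - 14786 = -35572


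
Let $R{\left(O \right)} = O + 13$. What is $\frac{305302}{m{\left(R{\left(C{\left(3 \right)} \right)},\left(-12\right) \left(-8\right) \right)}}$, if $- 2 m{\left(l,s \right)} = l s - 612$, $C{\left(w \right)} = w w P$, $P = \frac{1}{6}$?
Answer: $- \frac{152651}{195} \approx -782.83$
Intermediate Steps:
$P = \frac{1}{6} \approx 0.16667$
$C{\left(w \right)} = \frac{w^{2}}{6}$ ($C{\left(w \right)} = w w \frac{1}{6} = w^{2} \cdot \frac{1}{6} = \frac{w^{2}}{6}$)
$R{\left(O \right)} = 13 + O$
$m{\left(l,s \right)} = 306 - \frac{l s}{2}$ ($m{\left(l,s \right)} = - \frac{l s - 612}{2} = - \frac{-612 + l s}{2} = 306 - \frac{l s}{2}$)
$\frac{305302}{m{\left(R{\left(C{\left(3 \right)} \right)},\left(-12\right) \left(-8\right) \right)}} = \frac{305302}{306 - \frac{\left(13 + \frac{3^{2}}{6}\right) \left(\left(-12\right) \left(-8\right)\right)}{2}} = \frac{305302}{306 - \frac{1}{2} \left(13 + \frac{1}{6} \cdot 9\right) 96} = \frac{305302}{306 - \frac{1}{2} \left(13 + \frac{3}{2}\right) 96} = \frac{305302}{306 - \frac{29}{4} \cdot 96} = \frac{305302}{306 - 696} = \frac{305302}{-390} = 305302 \left(- \frac{1}{390}\right) = - \frac{152651}{195}$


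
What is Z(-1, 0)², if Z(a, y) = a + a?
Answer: 4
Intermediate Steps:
Z(a, y) = 2*a
Z(-1, 0)² = (2*(-1))² = (-2)² = 4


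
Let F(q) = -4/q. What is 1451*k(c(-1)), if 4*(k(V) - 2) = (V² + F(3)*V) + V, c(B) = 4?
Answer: 24667/3 ≈ 8222.3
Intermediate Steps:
k(V) = 2 - V/12 + V²/4 (k(V) = 2 + ((V² + (-4/3)*V) + V)/4 = 2 + ((V² + (-4*⅓)*V) + V)/4 = 2 + ((V² - 4*V/3) + V)/4 = 2 + (V² - V/3)/4 = 2 + (-V/12 + V²/4) = 2 - V/12 + V²/4)
1451*k(c(-1)) = 1451*(2 - 1/12*4 + (¼)*4²) = 1451*(2 - ⅓ + (¼)*16) = 1451*(2 - ⅓ + 4) = 1451*(17/3) = 24667/3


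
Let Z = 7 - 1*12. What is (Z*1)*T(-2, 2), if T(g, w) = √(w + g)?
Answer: 0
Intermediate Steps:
T(g, w) = √(g + w)
Z = -5 (Z = 7 - 12 = -5)
(Z*1)*T(-2, 2) = (-5*1)*√(-2 + 2) = -5*√0 = -5*0 = 0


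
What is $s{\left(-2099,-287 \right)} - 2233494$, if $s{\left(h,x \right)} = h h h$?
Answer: $-9250009793$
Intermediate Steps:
$s{\left(h,x \right)} = h^{3}$ ($s{\left(h,x \right)} = h^{2} h = h^{3}$)
$s{\left(-2099,-287 \right)} - 2233494 = \left(-2099\right)^{3} - 2233494 = -9247776299 - 2233494 = -9250009793$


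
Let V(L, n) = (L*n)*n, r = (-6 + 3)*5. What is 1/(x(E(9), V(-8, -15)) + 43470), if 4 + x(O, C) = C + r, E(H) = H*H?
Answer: 1/41651 ≈ 2.4009e-5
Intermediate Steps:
r = -15 (r = -3*5 = -15)
V(L, n) = L*n**2
E(H) = H**2
x(O, C) = -19 + C (x(O, C) = -4 + (C - 15) = -4 + (-15 + C) = -19 + C)
1/(x(E(9), V(-8, -15)) + 43470) = 1/((-19 - 8*(-15)**2) + 43470) = 1/((-19 - 8*225) + 43470) = 1/((-19 - 1800) + 43470) = 1/(-1819 + 43470) = 1/41651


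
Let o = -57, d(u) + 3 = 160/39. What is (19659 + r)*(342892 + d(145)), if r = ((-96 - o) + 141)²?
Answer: 134009139451/13 ≈ 1.0308e+10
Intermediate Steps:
d(u) = 43/39 (d(u) = -3 + 160/39 = 43/39)
r = 10404 (r = ((-96 - 1*(-57)) + 141)² = ((-96 + 57) + 141)² = (-39 + 141)² = 102² = 10404)
(19659 + r)*(342892 + d(145)) = (19659 + 10404)*(342892 + 43/39) = 30063*(13372831/39) = 134009139451/13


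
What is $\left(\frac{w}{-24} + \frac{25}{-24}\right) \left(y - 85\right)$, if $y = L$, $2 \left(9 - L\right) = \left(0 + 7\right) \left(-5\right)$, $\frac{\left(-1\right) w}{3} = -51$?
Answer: $\frac{3471}{8} \approx 433.88$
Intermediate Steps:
$w = 153$ ($w = \left(-3\right) \left(-51\right) = 153$)
$L = \frac{53}{2}$ ($L = 9 - \frac{\left(0 + 7\right) \left(-5\right)}{2} = 9 - \frac{7 \left(-5\right)}{2} = 9 - - \frac{35}{2} = 9 + \frac{35}{2} = \frac{53}{2} \approx 26.5$)
$y = \frac{53}{2} \approx 26.5$
$\left(\frac{w}{-24} + \frac{25}{-24}\right) \left(y - 85\right) = \left(\frac{153}{-24} + \frac{25}{-24}\right) \left(\frac{53}{2} - 85\right) = \left(153 \left(- \frac{1}{24}\right) + 25 \left(- \frac{1}{24}\right)\right) \left(- \frac{117}{2}\right) = \left(- \frac{51}{8} - \frac{25}{24}\right) \left(- \frac{117}{2}\right) = \left(- \frac{89}{12}\right) \left(- \frac{117}{2}\right) = \frac{3471}{8}$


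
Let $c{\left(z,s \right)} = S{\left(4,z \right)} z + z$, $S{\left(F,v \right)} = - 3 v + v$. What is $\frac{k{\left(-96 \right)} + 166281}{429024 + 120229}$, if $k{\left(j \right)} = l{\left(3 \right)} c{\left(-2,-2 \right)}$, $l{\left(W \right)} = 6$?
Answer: $\frac{166221}{549253} \approx 0.30263$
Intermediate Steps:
$S{\left(F,v \right)} = - 2 v$
$c{\left(z,s \right)} = z - 2 z^{2}$ ($c{\left(z,s \right)} = - 2 z z + z = - 2 z^{2} + z = z - 2 z^{2}$)
$k{\left(j \right)} = -60$ ($k{\left(j \right)} = 6 \left(- 2 \left(1 - -4\right)\right) = 6 \left(- 2 \left(1 + 4\right)\right) = 6 \left(\left(-2\right) 5\right) = 6 \left(-10\right) = -60$)
$\frac{k{\left(-96 \right)} + 166281}{429024 + 120229} = \frac{-60 + 166281}{429024 + 120229} = \frac{166221}{549253}$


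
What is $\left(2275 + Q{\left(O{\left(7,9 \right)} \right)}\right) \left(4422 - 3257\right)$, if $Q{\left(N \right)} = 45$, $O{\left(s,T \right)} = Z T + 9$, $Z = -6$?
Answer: $2702800$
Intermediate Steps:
$O{\left(s,T \right)} = 9 - 6 T$ ($O{\left(s,T \right)} = - 6 T + 9 = 9 - 6 T$)
$\left(2275 + Q{\left(O{\left(7,9 \right)} \right)}\right) \left(4422 - 3257\right) = \left(2275 + 45\right) \left(4422 - 3257\right) = 2320 \cdot 1165 = 2702800$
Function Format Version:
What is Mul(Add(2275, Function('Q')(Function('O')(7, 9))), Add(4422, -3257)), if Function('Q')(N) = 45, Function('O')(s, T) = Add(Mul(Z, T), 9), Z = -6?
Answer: 2702800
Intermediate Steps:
Function('O')(s, T) = Add(9, Mul(-6, T)) (Function('O')(s, T) = Add(Mul(-6, T), 9) = Add(9, Mul(-6, T)))
Mul(Add(2275, Function('Q')(Function('O')(7, 9))), Add(4422, -3257)) = Mul(Add(2275, 45), Add(4422, -3257)) = Mul(2320, 1165) = 2702800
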